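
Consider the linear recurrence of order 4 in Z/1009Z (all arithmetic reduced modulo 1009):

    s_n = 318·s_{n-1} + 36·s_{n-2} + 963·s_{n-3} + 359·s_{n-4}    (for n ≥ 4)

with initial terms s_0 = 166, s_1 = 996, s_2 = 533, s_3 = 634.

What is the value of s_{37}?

s_4 = 318·634 + 36·533 + 963·996 + 359·166 = 490
s_5 = 318·490 + 36·634 + 963·533 + 359·996 = 127
s_6 = 318·127 + 36·490 + 963·634 + 359·533 = 247
s_7 = 318·247 + 36·127 + 963·490 + 359·634 = 619
s_8 = 318·619 + 36·247 + 963·127 + 359·490 = 454
s_9 = 318·454 + 36·619 + 963·247 + 359·127 = 96
s_10 = 318·96 + 36·454 + 963·619 + 359·247 = 117
s_11 = 318·117 + 36·96 + 963·454 + 359·619 = 848
s_12 = 318·848 + 36·117 + 963·96 + 359·454 = 594
s_13 = 318·594 + 36·848 + 963·117 + 359·96 = 288
s_14 = 318·288 + 36·594 + 963·848 + 359·117 = 937
s_15 = 318·937 + 36·288 + 963·594 + 359·848 = 222
s_16 = 318·222 + 36·937 + 963·288 + 359·594 = 617
s_17 = 318·617 + 36·222 + 963·937 + 359·288 = 130
s_18 = 318·130 + 36·617 + 963·222 + 359·937 = 249
s_19 = 318·249 + 36·130 + 963·617 + 359·222 = 981
s_20 = 318·981 + 36·249 + 963·130 + 359·617 = 666
s_21 = 318·666 + 36·981 + 963·249 + 359·130 = 809
s_22 = 318·809 + 36·666 + 963·981 + 359·249 = 605
s_23 = 318·605 + 36·809 + 963·666 + 359·981 = 215
s_24 = 318·215 + 36·605 + 963·809 + 359·666 = 429
s_25 = 318·429 + 36·215 + 963·605 + 359·809 = 136
s_26 = 318·136 + 36·429 + 963·215 + 359·605 = 630
s_27 = 318·630 + 36·136 + 963·429 + 359·215 = 347
s_28 = 318·347 + 36·630 + 963·136 + 359·429 = 279
s_29 = 318·279 + 36·347 + 963·630 + 359·136 = 987
s_30 = 318·987 + 36·279 + 963·347 + 359·630 = 357
s_31 = 318·357 + 36·987 + 963·279 + 359·347 = 475
s_32 = 318·475 + 36·357 + 963·987 + 359·279 = 717
s_33 = 318·717 + 36·475 + 963·357 + 359·987 = 824
s_34 = 318·824 + 36·717 + 963·475 + 359·357 = 647
s_35 = 318·647 + 36·824 + 963·717 + 359·475 = 632
s_36 = 318·632 + 36·647 + 963·824 + 359·717 = 816
s_37 = 318·816 + 36·632 + 963·647 + 359·824 = 407

407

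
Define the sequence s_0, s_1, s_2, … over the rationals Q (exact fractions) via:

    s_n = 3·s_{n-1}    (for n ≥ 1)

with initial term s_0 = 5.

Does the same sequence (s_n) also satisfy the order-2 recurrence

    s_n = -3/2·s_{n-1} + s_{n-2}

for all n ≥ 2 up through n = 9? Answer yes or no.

Terms s_0..s_9: 5, 15, 45, 135, 405, 1215, 3645, 10935, 32805, 98415
n=2: candidate gives -35/2, actual s_2 = 45 ✗

no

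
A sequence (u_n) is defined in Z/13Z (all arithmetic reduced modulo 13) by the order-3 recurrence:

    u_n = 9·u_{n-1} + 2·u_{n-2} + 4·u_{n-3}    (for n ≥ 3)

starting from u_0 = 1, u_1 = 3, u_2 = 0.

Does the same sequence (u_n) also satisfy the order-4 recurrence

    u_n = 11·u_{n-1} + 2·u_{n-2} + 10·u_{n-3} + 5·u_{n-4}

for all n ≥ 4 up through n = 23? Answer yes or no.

no

Terms u_0..u_23: 1, 3, 0, 10, 11, 2, 2, 1, 8, 4, 4, 11, 6, 1, 0, 0, 4, 10, 7, 8, 9, 8, 5, 6
n=4: candidate gives 2, actual u_4 = 11 ✗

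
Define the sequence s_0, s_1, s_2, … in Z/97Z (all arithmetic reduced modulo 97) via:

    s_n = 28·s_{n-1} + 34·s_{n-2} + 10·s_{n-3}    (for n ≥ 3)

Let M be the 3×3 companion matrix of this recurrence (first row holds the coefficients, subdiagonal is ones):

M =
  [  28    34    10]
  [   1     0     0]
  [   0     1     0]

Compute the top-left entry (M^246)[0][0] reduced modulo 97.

(M^246)[0][0] is the top entry after applying M 246 times to the unit state (1, 0, 0). Equivalently it is h_{248} for the auxiliary sequence (h_n) obeying the same recurrence with h_2 = 1 and h_i = 0 for 0 ≤ i < 2:
h_3 = 28·1 + 34·0 + 10·0 = 28
h_4 = 28·28 + 34·1 + 10·0 = 42
h_5 = 28·42 + 34·28 + 10·1 = 4
h_6 = 28·4 + 34·42 + 10·28 = 74
h_7 = 28·74 + 34·4 + 10·42 = 9
h_8 = 28·9 + 34·74 + 10·4 = 92
Continuing the recurrence:
  h_9 = 33;  h_10 = 68;  h_11 = 66;  h_12 = 28;  h_13 = 22;  h_14 = 94
  h_15 = 71;  h_16 = 69;  h_17 = 48;  h_18 = 35;  h_19 = 4;  h_20 = 36
  h_21 = 39;  h_22 = 28;  h_23 = 45;  h_24 = 80;  h_25 = 73;  h_26 = 73
  h_27 = 88;  h_28 = 50;  h_29 = 78;  h_30 = 11;  h_31 = 65;  h_32 = 64
  h_33 = 38;  h_34 = 10;  h_35 = 78;  h_36 = 91;  h_37 = 62;  h_38 = 81
  h_39 = 48;  h_40 = 62;  h_41 = 7;  h_42 = 68;  h_43 = 46;  h_44 = 81
  h_45 = 50;  h_46 = 55;  h_47 = 73;  h_48 = 49;  h_49 = 39;  h_50 = 93
  h_51 = 55;  h_52 = 48;  h_53 = 70;  h_54 = 68;  h_55 = 11;  h_56 = 22
  h_57 = 21;  h_58 = 88;  h_59 = 3;  h_60 = 85;  h_61 = 64;  h_62 = 56
  h_63 = 35;  h_64 = 32;  h_65 = 27;  h_66 = 60;  h_67 = 8;  h_68 = 12
  h_69 = 44;  h_70 = 71;  h_71 = 15;  h_72 = 73;  h_73 = 63;  h_74 = 31
  h_75 = 54;  h_76 = 92;  h_77 = 66;  h_78 = 84;  h_79 = 84;  h_80 = 48
  h_81 = 93;  h_82 = 32;  h_83 = 76;  h_84 = 72;  h_85 = 70;  h_86 = 27
  h_87 = 73;  h_88 = 73;  h_89 = 43;  h_90 = 51;  h_91 = 31;  h_92 = 25
  h_93 = 33;  h_94 = 47;  h_95 = 69;  h_96 = 77;  h_97 = 25;  h_98 = 31
  h_99 = 63;  h_100 = 61;  h_101 = 86;  h_102 = 68;  h_103 = 6;  h_104 = 42
  h_105 = 23;  h_106 = 95;  h_107 = 79;  h_108 = 46;  h_109 = 74;  h_110 = 61
  h_111 = 28;  h_112 = 9;  h_113 = 68;  h_114 = 65;  h_115 = 51;  h_116 = 50
  h_117 = 1;  h_118 = 7;  h_119 = 51;  h_120 = 27;  h_121 = 38;  h_122 = 67
  h_123 = 43;  h_124 = 79;  h_125 = 76;  h_126 = 6;  h_127 = 50;  h_128 = 36
  h_129 = 52;  h_130 = 76;  h_131 = 85;  h_132 = 52;  h_133 = 62;  h_134 = 86
  h_135 = 89;  h_136 = 22;  h_137 = 40;  h_138 = 42;  h_139 = 40;  h_140 = 38
  h_141 = 31;  h_142 = 38;  h_143 = 73;  h_144 = 57;  h_145 = 93;  h_146 = 34
  h_147 = 28;  h_148 = 57;  h_149 = 75;  h_150 = 50;  h_151 = 58;  h_152 = 0
  h_153 = 47;  h_154 = 53;  h_155 = 75;  h_156 = 7;  h_157 = 75;  h_158 = 81
  h_159 = 38;  h_160 = 9;  h_161 = 26;  h_162 = 56;  h_163 = 20;  h_164 = 8
  h_165 = 9;  h_166 = 45;  h_167 = 94;  h_168 = 81;  h_169 = 94;  h_170 = 21
  h_171 = 35;  h_172 = 15;  h_173 = 74;  h_174 = 22;  h_175 = 81;  h_176 = 70
  h_177 = 84;  h_178 = 13;  h_179 = 40;  h_180 = 74;  h_181 = 70;  h_182 = 26
  h_183 = 65;  h_184 = 9;  h_185 = 6;  h_186 = 57;  h_187 = 47;  h_188 = 16
  h_189 = 94;  h_190 = 57;  h_191 = 5;  h_192 = 11;  h_193 = 78;  h_194 = 86
  h_195 = 29;  h_196 = 54;  h_197 = 60;  h_198 = 23;  h_199 = 23;  h_200 = 86
  h_201 = 25;  h_202 = 71;  h_203 = 12;  h_204 = 90;  h_205 = 49;  h_206 = 90
  h_207 = 42;  h_208 = 70;  h_209 = 20;  h_210 = 62;  h_211 = 12;  h_212 = 25
  h_213 = 79;  h_214 = 78;  h_215 = 76;  h_216 = 41;  h_217 = 50;  h_218 = 62
  h_219 = 63;  h_220 = 7;  h_221 = 48;  h_222 = 78;  h_223 = 6;  h_224 = 2
  h_225 = 70;  h_226 = 51;  h_227 = 45;  h_228 = 8;  h_229 = 33;  h_230 = 94
  h_231 = 51;  h_232 = 7;  h_233 = 57;  h_234 = 16;  h_235 = 31;  h_236 = 42
  h_237 = 62;  h_238 = 79;  h_239 = 84;  h_240 = 32;  h_241 = 80;  h_242 = 94
  h_243 = 46;  h_244 = 46;  h_245 = 9;  h_246 = 45
h_247 = 28·45 + 34·9 + 10·46 = 86
h_248 = 28·86 + 34·45 + 10·9 = 51

51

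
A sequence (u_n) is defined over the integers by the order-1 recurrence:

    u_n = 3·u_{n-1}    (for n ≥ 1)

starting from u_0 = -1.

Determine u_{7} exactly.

-2187

u_1 = 3·-1 = -3
u_2 = 3·-3 = -9
u_3 = 3·-9 = -27
u_4 = 3·-27 = -81
u_5 = 3·-81 = -243
u_6 = 3·-243 = -729
u_7 = 3·-729 = -2187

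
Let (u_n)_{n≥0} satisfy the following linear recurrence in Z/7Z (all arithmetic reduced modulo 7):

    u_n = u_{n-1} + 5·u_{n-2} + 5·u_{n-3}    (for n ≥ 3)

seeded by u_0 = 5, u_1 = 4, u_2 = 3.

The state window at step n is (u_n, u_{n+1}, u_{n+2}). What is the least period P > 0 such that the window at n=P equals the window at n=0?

n=0: window = (5, 4, 3)
n=1: window = (4, 3, 6)
n=2: window = (3, 6, 6)
n=3: window = (6, 6, 2)
n=4: window = (6, 2, 6)
n=5: window = (2, 6, 4)
n=6: window = (6, 4, 2)
n=7: window = (4, 2, 3)
n=8: window = (2, 3, 5)
n=9: window = (3, 5, 2)
n=10: window = (5, 2, 0)
n=11: window = (2, 0, 0)
n=12: window = (0, 0, 3)
n=13: window = (0, 3, 3)
n=14: window = (3, 3, 4)
n=15: window = (3, 4, 6)
n=16: window = (4, 6, 6)
n=17: window = (6, 6, 0)
n=18: window = (6, 0, 4)
n=19: window = (0, 4, 6)
n=20: window = (4, 6, 5)
n=21: window = (6, 5, 6)
n=22: window = (5, 6, 5)
n=23: window = (6, 5, 4)
n=24: window = (5, 4, 3)
window at n=24 equals window at n=0 → period = 24

24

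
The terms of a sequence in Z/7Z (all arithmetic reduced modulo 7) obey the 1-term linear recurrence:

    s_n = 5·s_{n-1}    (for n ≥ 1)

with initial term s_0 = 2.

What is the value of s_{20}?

1

s_1 = 5·2 = 3
s_2 = 5·3 = 1
s_3 = 5·1 = 5
s_4 = 5·5 = 4
s_5 = 5·4 = 6
s_6 = 5·6 = 2
(s_6) = (2) = (s_0), so the sequence has period 6.
20 ≡ 2 (mod 6), hence s_20 = s_2 = 1.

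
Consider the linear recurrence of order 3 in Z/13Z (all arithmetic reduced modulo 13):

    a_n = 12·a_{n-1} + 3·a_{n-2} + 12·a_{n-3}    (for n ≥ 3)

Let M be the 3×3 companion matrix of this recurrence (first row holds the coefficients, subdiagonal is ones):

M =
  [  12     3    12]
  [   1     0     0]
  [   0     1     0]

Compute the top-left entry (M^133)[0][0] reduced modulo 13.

(M^133)[0][0] is the top entry after applying M 133 times to the unit state (1, 0, 0). Equivalently it is h_{135} for the auxiliary sequence (h_n) obeying the same recurrence with h_2 = 1 and h_i = 0 for 0 ≤ i < 2:
h_3 = 12·1 + 3·0 + 12·0 = 12
h_4 = 12·12 + 3·1 + 12·0 = 4
h_5 = 12·4 + 3·12 + 12·1 = 5
h_6 = 12·5 + 3·4 + 12·12 = 8
h_7 = 12·8 + 3·5 + 12·4 = 3
h_8 = 12·3 + 3·8 + 12·5 = 3
h_9 = 12·3 + 3·3 + 12·8 = 11
h_10 = 12·11 + 3·3 + 12·3 = 8
h_11 = 12·8 + 3·11 + 12·3 = 9
h_12 = 12·9 + 3·8 + 12·11 = 4
h_13 = 12·4 + 3·9 + 12·8 = 2
h_14 = 12·2 + 3·4 + 12·9 = 1
h_15 = 12·1 + 3·2 + 12·4 = 1
h_16 = 12·1 + 3·1 + 12·2 = 0
h_17 = 12·0 + 3·1 + 12·1 = 2
h_18 = 12·2 + 3·0 + 12·1 = 10
h_19 = 12·10 + 3·2 + 12·0 = 9
h_20 = 12·9 + 3·10 + 12·2 = 6
h_21 = 12·6 + 3·9 + 12·10 = 11
h_22 = 12·11 + 3·6 + 12·9 = 11
h_23 = 12·11 + 3·11 + 12·6 = 3
h_24 = 12·3 + 3·11 + 12·11 = 6
h_25 = 12·6 + 3·3 + 12·11 = 5
h_26 = 12·5 + 3·6 + 12·3 = 10
h_27 = 12·10 + 3·5 + 12·6 = 12
h_28 = 12·12 + 3·10 + 12·5 = 0
h_29 = 12·0 + 3·12 + 12·10 = 0
h_30 = 12·0 + 3·0 + 12·12 = 1
(h_28, h_29, h_30) = (0, 0, 1) = (h_0, h_1, h_2), so the sequence has period 28.
135 ≡ 23 (mod 28), hence h_135 = h_23 = 3.

3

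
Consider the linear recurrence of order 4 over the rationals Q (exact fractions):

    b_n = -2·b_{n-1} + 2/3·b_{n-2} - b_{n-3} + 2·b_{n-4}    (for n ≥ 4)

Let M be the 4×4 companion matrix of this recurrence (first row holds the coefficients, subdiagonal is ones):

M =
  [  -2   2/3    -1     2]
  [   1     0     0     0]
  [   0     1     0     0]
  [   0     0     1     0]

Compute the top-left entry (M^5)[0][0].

-232/3

(M^5)[0][0] is the top entry after applying M 5 times to the unit state (1, 0, 0, 0). Equivalently it is h_{8} for the auxiliary sequence (h_n) obeying the same recurrence with h_3 = 1 and h_i = 0 for 0 ≤ i < 3:
h_4 = -2·1 + 2/3·0 + -1·0 + 2·0 = -2
h_5 = -2·-2 + 2/3·1 + -1·0 + 2·0 = 14/3
h_6 = -2·14/3 + 2/3·-2 + -1·1 + 2·0 = -35/3
h_7 = -2·-35/3 + 2/3·14/3 + -1·-2 + 2·1 = 274/9
h_8 = -2·274/9 + 2/3·-35/3 + -1·14/3 + 2·-2 = -232/3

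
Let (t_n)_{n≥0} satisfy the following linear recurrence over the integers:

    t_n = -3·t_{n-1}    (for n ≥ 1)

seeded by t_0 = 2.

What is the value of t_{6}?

1458

t_1 = -3·2 = -6
t_2 = -3·-6 = 18
t_3 = -3·18 = -54
t_4 = -3·-54 = 162
t_5 = -3·162 = -486
t_6 = -3·-486 = 1458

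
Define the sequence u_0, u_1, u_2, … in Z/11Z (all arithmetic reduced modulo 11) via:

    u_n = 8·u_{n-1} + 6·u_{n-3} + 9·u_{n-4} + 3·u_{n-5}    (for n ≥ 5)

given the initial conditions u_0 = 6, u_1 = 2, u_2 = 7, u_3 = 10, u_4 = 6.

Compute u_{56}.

u_5 = 8·6 + 0·10 + 6·7 + 9·2 + 3·6 = 5
u_6 = 8·5 + 0·6 + 6·10 + 9·7 + 3·2 = 4
u_7 = 8·4 + 0·5 + 6·6 + 9·10 + 3·7 = 3
u_8 = 8·3 + 0·4 + 6·5 + 9·6 + 3·10 = 6
u_9 = 8·6 + 0·3 + 6·4 + 9·5 + 3·6 = 3
u_10 = 8·3 + 0·6 + 6·3 + 9·4 + 3·5 = 5
u_11 = 8·5 + 0·3 + 6·6 + 9·3 + 3·4 = 5
u_12 = 8·5 + 0·5 + 6·3 + 9·6 + 3·3 = 0
u_13 = 8·0 + 0·5 + 6·5 + 9·3 + 3·6 = 9
u_14 = 8·9 + 0·0 + 6·5 + 9·5 + 3·3 = 2
u_15 = 8·2 + 0·9 + 6·0 + 9·5 + 3·5 = 10
u_16 = 8·10 + 0·2 + 6·9 + 9·0 + 3·5 = 6
u_17 = 8·6 + 0·10 + 6·2 + 9·9 + 3·0 = 9
u_18 = 8·9 + 0·6 + 6·10 + 9·2 + 3·9 = 1
u_19 = 8·1 + 0·9 + 6·6 + 9·10 + 3·2 = 8
u_20 = 8·8 + 0·1 + 6·9 + 9·6 + 3·10 = 4
u_21 = 8·4 + 0·8 + 6·1 + 9·9 + 3·6 = 5
u_22 = 8·5 + 0·4 + 6·8 + 9·1 + 3·9 = 3
u_23 = 8·3 + 0·5 + 6·4 + 9·8 + 3·1 = 2
u_24 = 8·2 + 0·3 + 6·5 + 9·4 + 3·8 = 7
u_25 = 8·7 + 0·2 + 6·3 + 9·5 + 3·4 = 10
u_26 = 8·10 + 0·7 + 6·2 + 9·3 + 3·5 = 2
u_27 = 8·2 + 0·10 + 6·7 + 9·2 + 3·3 = 8
u_28 = 8·8 + 0·2 + 6·10 + 9·7 + 3·2 = 6
u_29 = 8·6 + 0·8 + 6·2 + 9·10 + 3·7 = 6
u_30 = 8·6 + 0·6 + 6·8 + 9·2 + 3·10 = 1
u_31 = 8·1 + 0·6 + 6·6 + 9·8 + 3·2 = 1
u_32 = 8·1 + 0·1 + 6·6 + 9·6 + 3·8 = 1
u_33 = 8·1 + 0·1 + 6·1 + 9·6 + 3·6 = 9
u_34 = 8·9 + 0·1 + 6·1 + 9·1 + 3·6 = 6
u_35 = 8·6 + 0·9 + 6·1 + 9·1 + 3·1 = 0
u_36 = 8·0 + 0·6 + 6·9 + 9·1 + 3·1 = 0
u_37 = 8·0 + 0·0 + 6·6 + 9·9 + 3·1 = 10
u_38 = 8·10 + 0·0 + 6·0 + 9·6 + 3·9 = 7
u_39 = 8·7 + 0·10 + 6·0 + 9·0 + 3·6 = 8
u_40 = 8·8 + 0·7 + 6·10 + 9·0 + 3·0 = 3
u_41 = 8·3 + 0·8 + 6·7 + 9·10 + 3·0 = 2
u_42 = 8·2 + 0·3 + 6·8 + 9·7 + 3·10 = 3
u_43 = 8·3 + 0·2 + 6·3 + 9·8 + 3·7 = 3
u_44 = 8·3 + 0·3 + 6·2 + 9·3 + 3·8 = 10
u_45 = 8·10 + 0·3 + 6·3 + 9·2 + 3·3 = 4
u_46 = 8·4 + 0·10 + 6·3 + 9·3 + 3·2 = 6
u_47 = 8·6 + 0·4 + 6·10 + 9·3 + 3·3 = 1
u_48 = 8·1 + 0·6 + 6·4 + 9·10 + 3·3 = 10
u_49 = 8·10 + 0·1 + 6·6 + 9·4 + 3·10 = 6
u_50 = 8·6 + 0·10 + 6·1 + 9·6 + 3·4 = 10
u_51 = 8·10 + 0·6 + 6·10 + 9·1 + 3·6 = 2
u_52 = 8·2 + 0·10 + 6·6 + 9·10 + 3·1 = 2
u_53 = 8·2 + 0·2 + 6·10 + 9·6 + 3·10 = 6
u_54 = 8·6 + 0·2 + 6·2 + 9·10 + 3·6 = 3
u_55 = 8·3 + 0·6 + 6·2 + 9·2 + 3·10 = 7
u_56 = 8·7 + 0·3 + 6·6 + 9·2 + 3·2 = 6

6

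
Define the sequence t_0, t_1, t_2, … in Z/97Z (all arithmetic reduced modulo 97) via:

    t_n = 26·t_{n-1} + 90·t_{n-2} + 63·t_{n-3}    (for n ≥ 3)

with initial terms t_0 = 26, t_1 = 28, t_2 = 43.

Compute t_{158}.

t_3 = 26·43 + 90·28 + 63·26 = 38
t_4 = 26·38 + 90·43 + 63·28 = 26
t_5 = 26·26 + 90·38 + 63·43 = 15
t_6 = 26·15 + 90·26 + 63·38 = 80
t_7 = 26·80 + 90·15 + 63·26 = 24
t_8 = 26·24 + 90·80 + 63·15 = 39
Continuing the recurrence:
  t_9 = 66;  t_10 = 45;  t_11 = 61;  t_12 = 94;  t_13 = 2;  t_14 = 36
  t_15 = 54;  t_16 = 17;  t_17 = 4;  t_18 = 89;  t_19 = 59;  t_20 = 96
  t_21 = 27;  t_22 = 61;  t_23 = 73;  t_24 = 68;  t_25 = 56;  t_26 = 50
  t_27 = 51;  t_28 = 42;  t_29 = 5;  t_30 = 42;  t_31 = 17;  t_32 = 75
  t_33 = 15;  t_34 = 63;  t_35 = 50;  t_36 = 58;  t_37 = 83;  t_38 = 52
  t_39 = 60;  t_40 = 23;  t_41 = 59;  t_42 = 12;  t_43 = 87;  t_44 = 75
  t_45 = 60;  t_46 = 17;  t_47 = 91;  t_48 = 13;  t_49 = 93;  t_50 = 9
  t_51 = 14;  t_52 = 49;  t_53 = 94;  t_54 = 73;  t_55 = 59;  t_56 = 58
  t_57 = 68;  t_58 = 35;  t_59 = 14;  t_60 = 38;  t_61 = 88;  t_62 = 91
  t_63 = 70;  t_64 = 34;  t_65 = 16;  t_66 = 29;  t_67 = 68;  t_68 = 51
  t_69 = 58;  t_70 = 3;  t_71 = 72;  t_72 = 73;  t_73 = 31;  t_74 = 78
  t_75 = 8;  t_76 = 63;  t_77 = 94;  t_78 = 82;  t_79 = 11;  t_80 = 8
  t_81 = 59;  t_82 = 37;  t_83 = 83;  t_84 = 87;  t_85 = 35;  t_86 = 1
  t_87 = 24;  t_88 = 9;  t_89 = 32;  t_90 = 50;  t_91 = 91;  t_92 = 55
  t_93 = 63;  t_94 = 2;  t_95 = 69;  t_96 = 26;  t_97 = 28;  t_98 = 43
  t_99 = 38;  t_100 = 26;  t_101 = 15;  t_102 = 80;  t_103 = 24;  t_104 = 39
  t_105 = 66;  t_106 = 45;  t_107 = 61;  t_108 = 94;  t_109 = 2;  t_110 = 36
  t_111 = 54;  t_112 = 17;  t_113 = 4;  t_114 = 89;  t_115 = 59;  t_116 = 96
  t_117 = 27;  t_118 = 61;  t_119 = 73;  t_120 = 68;  t_121 = 56;  t_122 = 50
  t_123 = 51;  t_124 = 42;  t_125 = 5;  t_126 = 42;  t_127 = 17;  t_128 = 75
  t_129 = 15;  t_130 = 63;  t_131 = 50;  t_132 = 58;  t_133 = 83;  t_134 = 52
  t_135 = 60;  t_136 = 23;  t_137 = 59;  t_138 = 12;  t_139 = 87;  t_140 = 75
  t_141 = 60;  t_142 = 17;  t_143 = 91;  t_144 = 13;  t_145 = 93;  t_146 = 9
  t_147 = 14;  t_148 = 49;  t_149 = 94;  t_150 = 73;  t_151 = 59;  t_152 = 58
  t_153 = 68;  t_154 = 35;  t_155 = 14;  t_156 = 38
t_157 = 26·38 + 90·14 + 63·35 = 88
t_158 = 26·88 + 90·38 + 63·14 = 91

91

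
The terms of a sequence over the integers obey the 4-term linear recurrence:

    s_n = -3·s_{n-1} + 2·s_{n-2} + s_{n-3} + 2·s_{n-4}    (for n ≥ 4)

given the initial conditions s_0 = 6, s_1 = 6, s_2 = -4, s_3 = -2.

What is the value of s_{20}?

s_4 = -3·-2 + 2·-4 + 1·6 + 2·6 = 16
s_5 = -3·16 + 2·-2 + 1·-4 + 2·6 = -44
s_6 = -3·-44 + 2·16 + 1·-2 + 2·-4 = 154
s_7 = -3·154 + 2·-44 + 1·16 + 2·-2 = -538
s_8 = -3·-538 + 2·154 + 1·-44 + 2·16 = 1910
s_9 = -3·1910 + 2·-538 + 1·154 + 2·-44 = -6740
s_10 = -3·-6740 + 2·1910 + 1·-538 + 2·154 = 23810
s_11 = -3·23810 + 2·-6740 + 1·1910 + 2·-538 = -84076
s_12 = -3·-84076 + 2·23810 + 1·-6740 + 2·1910 = 296928
s_13 = -3·296928 + 2·-84076 + 1·23810 + 2·-6740 = -1048606
s_14 = -3·-1048606 + 2·296928 + 1·-84076 + 2·23810 = 3703218
s_15 = -3·3703218 + 2·-1048606 + 1·296928 + 2·-84076 = -13078090
s_16 = -3·-13078090 + 2·3703218 + 1·-1048606 + 2·296928 = 46185956
s_17 = -3·46185956 + 2·-13078090 + 1·3703218 + 2·-1048606 = -163108042
s_18 = -3·-163108042 + 2·46185956 + 1·-13078090 + 2·3703218 = 576024384
s_19 = -3·576024384 + 2·-163108042 + 1·46185956 + 2·-13078090 = -2034259460
s_20 = -3·-2034259460 + 2·576024384 + 1·-163108042 + 2·46185956 = 7184091018

7184091018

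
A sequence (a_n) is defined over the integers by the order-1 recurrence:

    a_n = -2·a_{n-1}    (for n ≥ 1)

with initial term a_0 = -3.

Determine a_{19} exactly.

a_1 = -2·-3 = 6
a_2 = -2·6 = -12
a_3 = -2·-12 = 24
a_4 = -2·24 = -48
a_5 = -2·-48 = 96
a_6 = -2·96 = -192
a_7 = -2·-192 = 384
a_8 = -2·384 = -768
a_9 = -2·-768 = 1536
a_10 = -2·1536 = -3072
a_11 = -2·-3072 = 6144
a_12 = -2·6144 = -12288
a_13 = -2·-12288 = 24576
a_14 = -2·24576 = -49152
a_15 = -2·-49152 = 98304
a_16 = -2·98304 = -196608
a_17 = -2·-196608 = 393216
a_18 = -2·393216 = -786432
a_19 = -2·-786432 = 1572864

1572864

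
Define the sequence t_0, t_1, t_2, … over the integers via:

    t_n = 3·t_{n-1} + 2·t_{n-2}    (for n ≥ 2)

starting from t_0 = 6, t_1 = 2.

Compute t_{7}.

9466

t_2 = 3·2 + 2·6 = 18
t_3 = 3·18 + 2·2 = 58
t_4 = 3·58 + 2·18 = 210
t_5 = 3·210 + 2·58 = 746
t_6 = 3·746 + 2·210 = 2658
t_7 = 3·2658 + 2·746 = 9466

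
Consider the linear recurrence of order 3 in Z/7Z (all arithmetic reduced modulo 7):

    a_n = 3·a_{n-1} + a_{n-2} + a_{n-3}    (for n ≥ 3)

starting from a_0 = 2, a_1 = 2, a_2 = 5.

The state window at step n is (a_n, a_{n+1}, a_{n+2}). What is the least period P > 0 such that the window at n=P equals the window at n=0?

24

n=0: window = (2, 2, 5)
n=1: window = (2, 5, 5)
n=2: window = (5, 5, 1)
n=3: window = (5, 1, 6)
n=4: window = (1, 6, 3)
n=5: window = (6, 3, 2)
n=6: window = (3, 2, 1)
n=7: window = (2, 1, 1)
n=8: window = (1, 1, 6)
n=9: window = (1, 6, 6)
n=10: window = (6, 6, 4)
n=11: window = (6, 4, 3)
n=12: window = (4, 3, 5)
n=13: window = (3, 5, 1)
n=14: window = (5, 1, 4)
n=15: window = (1, 4, 4)
n=16: window = (4, 4, 3)
n=17: window = (4, 3, 3)
n=18: window = (3, 3, 2)
n=19: window = (3, 2, 5)
n=20: window = (2, 5, 6)
n=21: window = (5, 6, 4)
n=22: window = (6, 4, 2)
n=23: window = (4, 2, 2)
n=24: window = (2, 2, 5)
window at n=24 equals window at n=0 → period = 24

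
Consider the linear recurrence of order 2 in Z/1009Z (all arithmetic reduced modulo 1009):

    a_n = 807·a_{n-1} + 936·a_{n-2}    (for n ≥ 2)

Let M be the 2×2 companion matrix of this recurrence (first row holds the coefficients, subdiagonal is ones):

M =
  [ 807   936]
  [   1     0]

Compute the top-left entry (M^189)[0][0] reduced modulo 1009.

386

(M^189)[0][0] is the top entry after applying M 189 times to the unit state (1, 0). Equivalently it is h_{190} for the auxiliary sequence (h_n) obeying the same recurrence with h_1 = 1 and h_i = 0 for 0 ≤ i < 1:
h_2 = 807·1 + 936·0 = 807
h_3 = 807·807 + 936·1 = 371
h_4 = 807·371 + 936·807 = 344
h_5 = 807·344 + 936·371 = 293
h_6 = 807·293 + 936·344 = 458
h_7 = 807·458 + 936·293 = 112
Continuing the recurrence:
  h_8 = 446;  h_9 = 614;  h_10 = 818;  h_11 = 823;  h_12 = 56;  h_13 = 248
  h_14 = 302;  h_15 = 603;  h_16 = 435;  h_17 = 290;  h_18 = 475;  h_19 = 933
  h_20 = 857;  h_21 = 937;  h_22 = 415;  h_23 = 128;  h_24 = 353;  h_25 = 70
  h_26 = 451;  h_27 = 652;  h_28 = 849;  h_29 = 868;  h_30 = 811;  h_31 = 848
  h_32 = 562;  h_33 = 138;  h_34 = 719;  h_35 = 74;  h_36 = 168;  h_37 = 13
  h_38 = 245;  h_39 = 11;  h_40 = 73;  h_41 = 595;  h_42 = 606;  h_43 = 638
  h_44 = 434;  h_45 = 964;  h_46 = 615;  h_47 = 135;  h_48 = 483;  h_49 = 542
  h_50 = 553;  h_51 = 78;  h_52 = 379;  h_53 = 486;  h_54 = 286;  h_55 = 587
  h_56 = 799;  h_57 = 578;  h_58 = 483;  h_59 = 491;  h_60 = 765;  h_61 = 328
  h_62 = 997;  h_63 = 678;  h_64 = 135;  h_65 = 929;  h_66 = 251;  h_67 = 543
  h_68 = 134;  h_69 = 896;  h_70 = 936;  h_71 = 797;  h_72 = 730;  h_73 = 195
  h_74 = 148;  h_75 = 265;  h_76 = 242;  h_77 = 383;  h_78 = 823;  h_79 = 532
  h_80 = 960;  h_81 = 323;  h_82 = 889;  h_83 = 661;  h_84 = 354;  h_85 = 310
  h_86 = 330;  h_87 = 511;  h_88 = 831;  h_89 = 671;  h_90 = 550;  h_91 = 348
  h_92 = 544;  h_93 = 923;  h_94 = 867;  h_95 = 656;  h_96 = 952;  h_97 = 959
  h_98 = 135;  h_99 = 596;  h_100 = 923;  h_101 = 98;  h_102 = 608;  h_103 = 191
  h_104 = 781;  h_105 = 834;  h_106 = 535;  h_107 = 560;  h_108 = 184;  h_109 = 654
  h_110 = 765;  h_111 = 537;  h_112 = 148;  h_113 = 524;  h_114 = 392;  h_115 = 617
  h_116 = 118;  h_117 = 744;  h_118 = 520;  h_119 = 70;  h_120 = 368;  h_121 = 265
  h_122 = 326;  h_123 = 568;  h_124 = 708;  h_125 = 167;  h_126 = 347;  h_127 = 453
  h_128 = 207;  h_129 = 792;  h_130 = 471;  h_131 = 410;  h_132 = 850;  h_133 = 170
  h_134 = 474;  h_135 = 814;  h_136 = 752;  h_137 = 564;  h_138 = 688;  h_139 = 463
  h_140 = 537;  h_141 = 1005;  h_142 = 958;  h_143 = 504;  h_144 = 797;  h_145 = 987
  h_146 = 749;  h_147 = 649;  h_148 = 890;  h_149 = 877;  h_150 = 36;  h_151 = 346
  h_152 = 128;  h_153 = 345;  h_154 = 677;  h_155 = 510;  h_156 = 927;  h_157 = 523
  h_158 = 231;  h_159 = 924;  h_160 = 307;  h_161 = 695;  h_162 = 657;  h_163 = 189
  h_164 = 635;  h_165 = 202;  h_166 = 624;  h_167 = 466;  h_168 = 567;  h_169 = 780
  h_170 = 831;  h_171 = 205;  h_172 = 845;  h_173 = 1;  h_174 = 671;  h_175 = 600
  h_176 = 338;  h_177 = 932;  h_178 = 970;  h_179 = 382;  h_180 = 349;  h_181 = 498
  h_182 = 52;  h_183 = 565;  h_184 = 127;  h_185 = 704;  h_186 = 880;  h_187 = 900
  h_188 = 156
h_189 = 807·156 + 936·900 = 661
h_190 = 807·661 + 936·156 = 386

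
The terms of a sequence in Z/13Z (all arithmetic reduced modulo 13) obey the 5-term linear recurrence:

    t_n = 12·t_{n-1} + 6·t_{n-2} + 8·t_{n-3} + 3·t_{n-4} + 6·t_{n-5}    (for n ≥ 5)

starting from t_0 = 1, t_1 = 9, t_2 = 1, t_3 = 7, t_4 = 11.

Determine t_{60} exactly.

t_5 = 12·11 + 6·7 + 8·1 + 3·9 + 6·1 = 7
t_6 = 12·7 + 6·11 + 8·7 + 3·1 + 6·9 = 3
t_7 = 12·3 + 6·7 + 8·11 + 3·7 + 6·1 = 11
t_8 = 12·11 + 6·3 + 8·7 + 3·11 + 6·7 = 8
t_9 = 12·8 + 6·11 + 8·3 + 3·7 + 6·11 = 0
t_10 = 12·0 + 6·8 + 8·11 + 3·3 + 6·7 = 5
t_11 = 12·5 + 6·0 + 8·8 + 3·11 + 6·3 = 6
t_12 = 12·6 + 6·5 + 8·0 + 3·8 + 6·11 = 10
t_13 = 12·10 + 6·6 + 8·5 + 3·0 + 6·8 = 10
t_14 = 12·10 + 6·10 + 8·6 + 3·5 + 6·0 = 9
t_15 = 12·9 + 6·10 + 8·10 + 3·6 + 6·5 = 10
t_16 = 12·10 + 6·9 + 8·10 + 3·10 + 6·6 = 8
t_17 = 12·8 + 6·10 + 8·9 + 3·10 + 6·10 = 6
t_18 = 12·6 + 6·8 + 8·10 + 3·9 + 6·10 = 1
t_19 = 12·1 + 6·6 + 8·8 + 3·10 + 6·9 = 1
t_20 = 12·1 + 6·1 + 8·6 + 3·8 + 6·10 = 7
t_21 = 12·7 + 6·1 + 8·1 + 3·6 + 6·8 = 8
t_22 = 12·8 + 6·7 + 8·1 + 3·1 + 6·6 = 3
t_23 = 12·3 + 6·8 + 8·7 + 3·1 + 6·1 = 6
t_24 = 12·6 + 6·3 + 8·8 + 3·7 + 6·1 = 12
t_25 = 12·12 + 6·6 + 8·3 + 3·8 + 6·7 = 10
t_26 = 12·10 + 6·12 + 8·6 + 3·3 + 6·8 = 11
t_27 = 12·11 + 6·10 + 8·12 + 3·6 + 6·3 = 12
t_28 = 12·12 + 6·11 + 8·10 + 3·12 + 6·6 = 11
t_29 = 12·11 + 6·12 + 8·11 + 3·10 + 6·12 = 4
t_30 = 12·4 + 6·11 + 8·12 + 3·11 + 6·10 = 4
t_31 = 12·4 + 6·4 + 8·11 + 3·12 + 6·11 = 2
t_32 = 12·2 + 6·4 + 8·4 + 3·11 + 6·12 = 3
t_33 = 12·3 + 6·2 + 8·4 + 3·4 + 6·11 = 2
t_34 = 12·2 + 6·3 + 8·2 + 3·4 + 6·4 = 3
t_35 = 12·3 + 6·2 + 8·3 + 3·2 + 6·4 = 11
t_36 = 12·11 + 6·3 + 8·2 + 3·3 + 6·2 = 5
t_37 = 12·5 + 6·11 + 8·3 + 3·2 + 6·3 = 5
t_38 = 12·5 + 6·5 + 8·11 + 3·3 + 6·2 = 4
t_39 = 12·4 + 6·5 + 8·5 + 3·11 + 6·3 = 0
t_40 = 12·0 + 6·4 + 8·5 + 3·5 + 6·11 = 2
t_41 = 12·2 + 6·0 + 8·4 + 3·5 + 6·5 = 10
t_42 = 12·10 + 6·2 + 8·0 + 3·4 + 6·5 = 5
t_43 = 12·5 + 6·10 + 8·2 + 3·0 + 6·4 = 4
t_44 = 12·4 + 6·5 + 8·10 + 3·2 + 6·0 = 8
t_45 = 12·8 + 6·4 + 8·5 + 3·10 + 6·2 = 7
t_46 = 12·7 + 6·8 + 8·4 + 3·5 + 6·10 = 5
t_47 = 12·5 + 6·7 + 8·8 + 3·4 + 6·5 = 0
t_48 = 12·0 + 6·5 + 8·7 + 3·8 + 6·4 = 4
t_49 = 12·4 + 6·0 + 8·5 + 3·7 + 6·8 = 1
t_50 = 12·1 + 6·4 + 8·0 + 3·5 + 6·7 = 2
t_51 = 12·2 + 6·1 + 8·4 + 3·0 + 6·5 = 1
t_52 = 12·1 + 6·2 + 8·1 + 3·4 + 6·0 = 5
t_53 = 12·5 + 6·1 + 8·2 + 3·1 + 6·4 = 5
t_54 = 12·5 + 6·5 + 8·1 + 3·2 + 6·1 = 6
t_55 = 12·6 + 6·5 + 8·5 + 3·1 + 6·2 = 1
t_56 = 12·1 + 6·6 + 8·5 + 3·5 + 6·1 = 5
t_57 = 12·5 + 6·1 + 8·6 + 3·5 + 6·5 = 3
t_58 = 12·3 + 6·5 + 8·1 + 3·6 + 6·5 = 5
t_59 = 12·5 + 6·3 + 8·5 + 3·1 + 6·6 = 1
t_60 = 12·1 + 6·5 + 8·3 + 3·5 + 6·1 = 9

9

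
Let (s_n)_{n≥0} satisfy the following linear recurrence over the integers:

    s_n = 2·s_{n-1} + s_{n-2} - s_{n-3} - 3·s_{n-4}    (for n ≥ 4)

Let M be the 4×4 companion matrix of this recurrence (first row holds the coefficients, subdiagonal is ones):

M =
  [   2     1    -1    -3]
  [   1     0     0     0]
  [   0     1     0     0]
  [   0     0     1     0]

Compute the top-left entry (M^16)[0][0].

18601

(M^16)[0][0] is the top entry after applying M 16 times to the unit state (1, 0, 0, 0). Equivalently it is h_{19} for the auxiliary sequence (h_n) obeying the same recurrence with h_3 = 1 and h_i = 0 for 0 ≤ i < 3:
h_4 = 2·1 + 1·0 + -1·0 + -3·0 = 2
h_5 = 2·2 + 1·1 + -1·0 + -3·0 = 5
h_6 = 2·5 + 1·2 + -1·1 + -3·0 = 11
h_7 = 2·11 + 1·5 + -1·2 + -3·1 = 22
h_8 = 2·22 + 1·11 + -1·5 + -3·2 = 44
h_9 = 2·44 + 1·22 + -1·11 + -3·5 = 84
h_10 = 2·84 + 1·44 + -1·22 + -3·11 = 157
h_11 = 2·157 + 1·84 + -1·44 + -3·22 = 288
h_12 = 2·288 + 1·157 + -1·84 + -3·44 = 517
h_13 = 2·517 + 1·288 + -1·157 + -3·84 = 913
h_14 = 2·913 + 1·517 + -1·288 + -3·157 = 1584
h_15 = 2·1584 + 1·913 + -1·517 + -3·288 = 2700
h_16 = 2·2700 + 1·1584 + -1·913 + -3·517 = 4520
h_17 = 2·4520 + 1·2700 + -1·1584 + -3·913 = 7417
h_18 = 2·7417 + 1·4520 + -1·2700 + -3·1584 = 11902
h_19 = 2·11902 + 1·7417 + -1·4520 + -3·2700 = 18601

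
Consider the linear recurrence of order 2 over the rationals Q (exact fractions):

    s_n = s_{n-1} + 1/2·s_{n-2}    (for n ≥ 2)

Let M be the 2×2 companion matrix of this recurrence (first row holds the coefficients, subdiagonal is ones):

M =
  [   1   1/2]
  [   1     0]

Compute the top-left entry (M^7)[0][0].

(M^7)[0][0] is the top entry after applying M 7 times to the unit state (1, 0). Equivalently it is h_{8} for the auxiliary sequence (h_n) obeying the same recurrence with h_1 = 1 and h_i = 0 for 0 ≤ i < 1:
h_2 = 1·1 + 1/2·0 = 1
h_3 = 1·1 + 1/2·1 = 3/2
h_4 = 1·3/2 + 1/2·1 = 2
h_5 = 1·2 + 1/2·3/2 = 11/4
h_6 = 1·11/4 + 1/2·2 = 15/4
h_7 = 1·15/4 + 1/2·11/4 = 41/8
h_8 = 1·41/8 + 1/2·15/4 = 7

7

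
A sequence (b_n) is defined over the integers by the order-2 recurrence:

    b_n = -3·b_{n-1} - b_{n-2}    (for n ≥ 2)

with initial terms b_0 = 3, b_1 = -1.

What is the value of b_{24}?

b_2 = -3·-1 + -1·3 = 0
b_3 = -3·0 + -1·-1 = 1
b_4 = -3·1 + -1·0 = -3
b_5 = -3·-3 + -1·1 = 8
b_6 = -3·8 + -1·-3 = -21
b_7 = -3·-21 + -1·8 = 55
b_8 = -3·55 + -1·-21 = -144
b_9 = -3·-144 + -1·55 = 377
b_10 = -3·377 + -1·-144 = -987
b_11 = -3·-987 + -1·377 = 2584
b_12 = -3·2584 + -1·-987 = -6765
b_13 = -3·-6765 + -1·2584 = 17711
b_14 = -3·17711 + -1·-6765 = -46368
b_15 = -3·-46368 + -1·17711 = 121393
b_16 = -3·121393 + -1·-46368 = -317811
b_17 = -3·-317811 + -1·121393 = 832040
b_18 = -3·832040 + -1·-317811 = -2178309
b_19 = -3·-2178309 + -1·832040 = 5702887
b_20 = -3·5702887 + -1·-2178309 = -14930352
b_21 = -3·-14930352 + -1·5702887 = 39088169
b_22 = -3·39088169 + -1·-14930352 = -102334155
b_23 = -3·-102334155 + -1·39088169 = 267914296
b_24 = -3·267914296 + -1·-102334155 = -701408733

-701408733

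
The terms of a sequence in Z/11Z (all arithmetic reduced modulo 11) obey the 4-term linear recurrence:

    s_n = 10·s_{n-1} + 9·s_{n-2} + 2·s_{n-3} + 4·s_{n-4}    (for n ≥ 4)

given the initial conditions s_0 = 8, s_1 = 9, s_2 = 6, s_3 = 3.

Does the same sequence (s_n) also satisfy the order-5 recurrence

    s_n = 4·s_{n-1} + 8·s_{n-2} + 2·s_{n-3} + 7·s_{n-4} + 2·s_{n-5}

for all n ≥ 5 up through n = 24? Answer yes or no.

Terms s_0..s_24: 8, 9, 6, 3, 2, 7, 8, 5, 1, 0, 7, 4, 8, 9, 0, 3, 3, 5, 6, 2, 8, 9, 3, 3, 8
n=5: candidate gives 2, actual s_5 = 7 ✗

no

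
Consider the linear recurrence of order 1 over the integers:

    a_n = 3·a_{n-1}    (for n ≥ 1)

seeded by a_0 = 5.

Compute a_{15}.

71744535

a_1 = 3·5 = 15
a_2 = 3·15 = 45
a_3 = 3·45 = 135
a_4 = 3·135 = 405
a_5 = 3·405 = 1215
a_6 = 3·1215 = 3645
a_7 = 3·3645 = 10935
a_8 = 3·10935 = 32805
a_9 = 3·32805 = 98415
a_10 = 3·98415 = 295245
a_11 = 3·295245 = 885735
a_12 = 3·885735 = 2657205
a_13 = 3·2657205 = 7971615
a_14 = 3·7971615 = 23914845
a_15 = 3·23914845 = 71744535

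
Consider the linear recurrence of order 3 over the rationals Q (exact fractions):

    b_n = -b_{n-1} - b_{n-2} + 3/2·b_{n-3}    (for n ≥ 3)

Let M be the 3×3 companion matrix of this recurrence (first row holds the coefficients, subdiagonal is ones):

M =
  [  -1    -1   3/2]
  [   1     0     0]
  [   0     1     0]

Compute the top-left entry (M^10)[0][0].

(M^10)[0][0] is the top entry after applying M 10 times to the unit state (1, 0, 0). Equivalently it is h_{12} for the auxiliary sequence (h_n) obeying the same recurrence with h_2 = 1 and h_i = 0 for 0 ≤ i < 2:
h_3 = -1·1 + -1·0 + 3/2·0 = -1
h_4 = -1·-1 + -1·1 + 3/2·0 = 0
h_5 = -1·0 + -1·-1 + 3/2·1 = 5/2
h_6 = -1·5/2 + -1·0 + 3/2·-1 = -4
h_7 = -1·-4 + -1·5/2 + 3/2·0 = 3/2
h_8 = -1·3/2 + -1·-4 + 3/2·5/2 = 25/4
h_9 = -1·25/4 + -1·3/2 + 3/2·-4 = -55/4
h_10 = -1·-55/4 + -1·25/4 + 3/2·3/2 = 39/4
h_11 = -1·39/4 + -1·-55/4 + 3/2·25/4 = 107/8
h_12 = -1·107/8 + -1·39/4 + 3/2·-55/4 = -175/4

-175/4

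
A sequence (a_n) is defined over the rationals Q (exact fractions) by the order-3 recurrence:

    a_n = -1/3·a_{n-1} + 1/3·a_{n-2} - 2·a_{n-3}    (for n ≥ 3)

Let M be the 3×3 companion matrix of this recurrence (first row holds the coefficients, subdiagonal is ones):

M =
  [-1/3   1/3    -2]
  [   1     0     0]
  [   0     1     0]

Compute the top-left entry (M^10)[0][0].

1161739/59049

(M^10)[0][0] is the top entry after applying M 10 times to the unit state (1, 0, 0). Equivalently it is h_{12} for the auxiliary sequence (h_n) obeying the same recurrence with h_2 = 1 and h_i = 0 for 0 ≤ i < 2:
h_3 = -1/3·1 + 1/3·0 + -2·0 = -1/3
h_4 = -1/3·-1/3 + 1/3·1 + -2·0 = 4/9
h_5 = -1/3·4/9 + 1/3·-1/3 + -2·1 = -61/27
h_6 = -1/3·-61/27 + 1/3·4/9 + -2·-1/3 = 127/81
h_7 = -1/3·127/81 + 1/3·-61/27 + -2·4/9 = -526/243
h_8 = -1/3·-526/243 + 1/3·127/81 + -2·-61/27 = 4201/729
h_9 = -1/3·4201/729 + 1/3·-526/243 + -2·127/81 = -12637/2187
h_10 = -1/3·-12637/2187 + 1/3·4201/729 + -2·-526/243 = 53644/6561
h_11 = -1/3·53644/6561 + 1/3·-12637/2187 + -2·4201/729 = -318409/19683
h_12 = -1/3·-318409/19683 + 1/3·53644/6561 + -2·-12637/2187 = 1161739/59049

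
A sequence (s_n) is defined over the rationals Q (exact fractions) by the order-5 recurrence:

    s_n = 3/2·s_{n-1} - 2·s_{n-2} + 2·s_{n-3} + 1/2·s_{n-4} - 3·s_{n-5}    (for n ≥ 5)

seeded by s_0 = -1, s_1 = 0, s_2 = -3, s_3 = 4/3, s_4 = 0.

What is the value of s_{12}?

s_5 = 3/2·0 + -2·4/3 + 2·-3 + 1/2·0 + -3·-1 = -17/3
s_6 = 3/2·-17/3 + -2·0 + 2·4/3 + 1/2·-3 + -3·0 = -22/3
s_7 = 3/2·-22/3 + -2·-17/3 + 2·0 + 1/2·4/3 + -3·-3 = 10
s_8 = 3/2·10 + -2·-22/3 + 2·-17/3 + 1/2·0 + -3·4/3 = 43/3
s_9 = 3/2·43/3 + -2·10 + 2·-22/3 + 1/2·-17/3 + -3·0 = -16
s_10 = 3/2·-16 + -2·43/3 + 2·10 + 1/2·-22/3 + -3·-17/3 = -58/3
s_11 = 3/2·-58/3 + -2·-16 + 2·43/3 + 1/2·10 + -3·-22/3 = 176/3
s_12 = 3/2·176/3 + -2·-58/3 + 2·-16 + 1/2·43/3 + -3·10 = 431/6

431/6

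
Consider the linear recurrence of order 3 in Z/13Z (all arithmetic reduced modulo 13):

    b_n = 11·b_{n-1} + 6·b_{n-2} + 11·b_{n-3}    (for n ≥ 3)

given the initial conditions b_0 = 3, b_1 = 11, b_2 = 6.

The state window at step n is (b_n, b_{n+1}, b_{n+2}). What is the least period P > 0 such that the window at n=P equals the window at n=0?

n=0: window = (3, 11, 6)
n=1: window = (11, 6, 9)
n=2: window = (6, 9, 9)
n=3: window = (9, 9, 11)
n=4: window = (9, 11, 1)
n=5: window = (11, 1, 7)
n=6: window = (1, 7, 9)
n=7: window = (7, 9, 9)
n=8: window = (9, 9, 9)
n=9: window = (9, 9, 5)
n=10: window = (9, 5, 0)
n=11: window = (5, 0, 12)
n=12: window = (0, 12, 5)
n=13: window = (12, 5, 10)
n=14: window = (5, 10, 12)
n=15: window = (10, 12, 0)
n=16: window = (12, 0, 0)
n=17: window = (0, 0, 2)
n=18: window = (0, 2, 9)
n=19: window = (2, 9, 7)
n=20: window = (9, 7, 10)
n=21: window = (7, 10, 4)
n=22: window = (10, 4, 12)
n=23: window = (4, 12, 6)
n=24: window = (12, 6, 0)
n=25: window = (6, 0, 12)
n=26: window = (0, 12, 3)
n=27: window = (12, 3, 1)
n=28: window = (3, 1, 5)
n=29: window = (1, 5, 3)
n=30: window = (5, 3, 9)
n=31: window = (3, 9, 3)
n=32: window = (9, 3, 3)
n=33: window = (3, 3, 7)
n=34: window = (3, 7, 11)
n=35: window = (7, 11, 1)
n=36: window = (11, 1, 11)
n=37: window = (1, 11, 1)
n=38: window = (11, 1, 10)
n=39: window = (1, 10, 3)
n=40: window = (10, 3, 0)
…
n=2194: window = (9, 8, 3)
n=2195: window = (8, 3, 11)
n=2196: window = (3, 11, 6)
window at n=2196 equals window at n=0 → period = 2196

2196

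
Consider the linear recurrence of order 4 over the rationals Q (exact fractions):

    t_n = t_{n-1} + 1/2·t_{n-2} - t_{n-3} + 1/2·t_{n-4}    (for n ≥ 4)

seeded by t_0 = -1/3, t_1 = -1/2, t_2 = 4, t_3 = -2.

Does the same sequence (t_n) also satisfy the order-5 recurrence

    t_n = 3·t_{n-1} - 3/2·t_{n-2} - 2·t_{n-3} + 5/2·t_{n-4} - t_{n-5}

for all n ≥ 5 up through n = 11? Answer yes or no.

Terms t_0..t_11: -1/3, -1/2, 4, -2, 1/3, -59/12, -3/4, -109/24, 1/6, -61/16, 7/16, -125/32
n=5: candidate gives -59/12, actual t_5 = -59/12 ✓
n=6: candidate gives -3/4, actual t_6 = -3/4 ✓
n=7: candidate gives -109/24, actual t_7 = -109/24 ✓
n=8: candidate gives 1/6, actual t_8 = 1/6 ✓
n=9: candidate gives -61/16, actual t_9 = -61/16 ✓
n=10: candidate gives 7/16, actual t_10 = 7/16 ✓
n=11: candidate gives -125/32, actual t_11 = -125/32 ✓

yes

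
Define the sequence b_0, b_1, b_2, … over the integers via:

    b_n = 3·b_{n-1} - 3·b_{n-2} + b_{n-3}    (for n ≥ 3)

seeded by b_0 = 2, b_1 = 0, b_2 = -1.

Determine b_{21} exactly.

170

b_3 = 3·-1 + -3·0 + 1·2 = -1
b_4 = 3·-1 + -3·-1 + 1·0 = 0
b_5 = 3·0 + -3·-1 + 1·-1 = 2
b_6 = 3·2 + -3·0 + 1·-1 = 5
b_7 = 3·5 + -3·2 + 1·0 = 9
b_8 = 3·9 + -3·5 + 1·2 = 14
b_9 = 3·14 + -3·9 + 1·5 = 20
b_10 = 3·20 + -3·14 + 1·9 = 27
b_11 = 3·27 + -3·20 + 1·14 = 35
b_12 = 3·35 + -3·27 + 1·20 = 44
b_13 = 3·44 + -3·35 + 1·27 = 54
b_14 = 3·54 + -3·44 + 1·35 = 65
b_15 = 3·65 + -3·54 + 1·44 = 77
b_16 = 3·77 + -3·65 + 1·54 = 90
b_17 = 3·90 + -3·77 + 1·65 = 104
b_18 = 3·104 + -3·90 + 1·77 = 119
b_19 = 3·119 + -3·104 + 1·90 = 135
b_20 = 3·135 + -3·119 + 1·104 = 152
b_21 = 3·152 + -3·135 + 1·119 = 170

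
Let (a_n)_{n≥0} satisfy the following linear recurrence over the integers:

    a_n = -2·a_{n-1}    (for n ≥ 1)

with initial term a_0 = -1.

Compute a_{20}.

a_1 = -2·-1 = 2
a_2 = -2·2 = -4
a_3 = -2·-4 = 8
a_4 = -2·8 = -16
a_5 = -2·-16 = 32
a_6 = -2·32 = -64
a_7 = -2·-64 = 128
a_8 = -2·128 = -256
a_9 = -2·-256 = 512
a_10 = -2·512 = -1024
a_11 = -2·-1024 = 2048
a_12 = -2·2048 = -4096
a_13 = -2·-4096 = 8192
a_14 = -2·8192 = -16384
a_15 = -2·-16384 = 32768
a_16 = -2·32768 = -65536
a_17 = -2·-65536 = 131072
a_18 = -2·131072 = -262144
a_19 = -2·-262144 = 524288
a_20 = -2·524288 = -1048576

-1048576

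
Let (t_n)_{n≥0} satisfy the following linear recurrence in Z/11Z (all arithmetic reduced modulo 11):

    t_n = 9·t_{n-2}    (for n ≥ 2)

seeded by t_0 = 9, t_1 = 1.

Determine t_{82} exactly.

4

t_2 = 0·1 + 9·9 = 4
t_3 = 0·4 + 9·1 = 9
t_4 = 0·9 + 9·4 = 3
t_5 = 0·3 + 9·9 = 4
t_6 = 0·4 + 9·3 = 5
t_7 = 0·5 + 9·4 = 3
t_8 = 0·3 + 9·5 = 1
t_9 = 0·1 + 9·3 = 5
t_10 = 0·5 + 9·1 = 9
t_11 = 0·9 + 9·5 = 1
(t_10, t_11) = (9, 1) = (t_0, t_1), so the sequence has period 10.
82 ≡ 2 (mod 10), hence t_82 = t_2 = 4.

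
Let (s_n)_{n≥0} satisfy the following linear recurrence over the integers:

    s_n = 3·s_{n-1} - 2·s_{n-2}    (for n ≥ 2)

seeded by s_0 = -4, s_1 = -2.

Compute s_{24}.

s_2 = 3·-2 + -2·-4 = 2
s_3 = 3·2 + -2·-2 = 10
s_4 = 3·10 + -2·2 = 26
s_5 = 3·26 + -2·10 = 58
s_6 = 3·58 + -2·26 = 122
s_7 = 3·122 + -2·58 = 250
s_8 = 3·250 + -2·122 = 506
s_9 = 3·506 + -2·250 = 1018
s_10 = 3·1018 + -2·506 = 2042
s_11 = 3·2042 + -2·1018 = 4090
s_12 = 3·4090 + -2·2042 = 8186
s_13 = 3·8186 + -2·4090 = 16378
s_14 = 3·16378 + -2·8186 = 32762
s_15 = 3·32762 + -2·16378 = 65530
s_16 = 3·65530 + -2·32762 = 131066
s_17 = 3·131066 + -2·65530 = 262138
s_18 = 3·262138 + -2·131066 = 524282
s_19 = 3·524282 + -2·262138 = 1048570
s_20 = 3·1048570 + -2·524282 = 2097146
s_21 = 3·2097146 + -2·1048570 = 4194298
s_22 = 3·4194298 + -2·2097146 = 8388602
s_23 = 3·8388602 + -2·4194298 = 16777210
s_24 = 3·16777210 + -2·8388602 = 33554426

33554426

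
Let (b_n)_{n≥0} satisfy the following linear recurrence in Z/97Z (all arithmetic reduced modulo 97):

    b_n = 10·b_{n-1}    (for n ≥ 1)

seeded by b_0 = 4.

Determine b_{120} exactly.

9

b_1 = 10·4 = 40
b_2 = 10·40 = 12
b_3 = 10·12 = 23
b_4 = 10·23 = 36
b_5 = 10·36 = 69
b_6 = 10·69 = 11
b_7 = 10·11 = 13
b_8 = 10·13 = 33
b_9 = 10·33 = 39
b_10 = 10·39 = 2
b_11 = 10·2 = 20
b_12 = 10·20 = 6
b_13 = 10·6 = 60
b_14 = 10·60 = 18
b_15 = 10·18 = 83
b_16 = 10·83 = 54
b_17 = 10·54 = 55
b_18 = 10·55 = 65
b_19 = 10·65 = 68
b_20 = 10·68 = 1
b_21 = 10·1 = 10
b_22 = 10·10 = 3
b_23 = 10·3 = 30
b_24 = 10·30 = 9
b_25 = 10·9 = 90
b_26 = 10·90 = 27
b_27 = 10·27 = 76
b_28 = 10·76 = 81
b_29 = 10·81 = 34
b_30 = 10·34 = 49
b_31 = 10·49 = 5
b_32 = 10·5 = 50
b_33 = 10·50 = 15
b_34 = 10·15 = 53
b_35 = 10·53 = 45
b_36 = 10·45 = 62
b_37 = 10·62 = 38
b_38 = 10·38 = 89
b_39 = 10·89 = 17
b_40 = 10·17 = 73
b_41 = 10·73 = 51
b_42 = 10·51 = 25
b_43 = 10·25 = 56
b_44 = 10·56 = 75
b_45 = 10·75 = 71
b_46 = 10·71 = 31
b_47 = 10·31 = 19
b_48 = 10·19 = 93
b_49 = 10·93 = 57
b_50 = 10·57 = 85
b_51 = 10·85 = 74
b_52 = 10·74 = 61
b_53 = 10·61 = 28
b_54 = 10·28 = 86
b_55 = 10·86 = 84
b_56 = 10·84 = 64
b_57 = 10·64 = 58
b_58 = 10·58 = 95
b_59 = 10·95 = 77
b_60 = 10·77 = 91
b_61 = 10·91 = 37
b_62 = 10·37 = 79
b_63 = 10·79 = 14
b_64 = 10·14 = 43
b_65 = 10·43 = 42
b_66 = 10·42 = 32
b_67 = 10·32 = 29
b_68 = 10·29 = 96
b_69 = 10·96 = 87
b_70 = 10·87 = 94
b_71 = 10·94 = 67
b_72 = 10·67 = 88
b_73 = 10·88 = 7
b_74 = 10·7 = 70
b_75 = 10·70 = 21
b_76 = 10·21 = 16
b_77 = 10·16 = 63
b_78 = 10·63 = 48
b_79 = 10·48 = 92
b_80 = 10·92 = 47
b_81 = 10·47 = 82
b_82 = 10·82 = 44
b_83 = 10·44 = 52
b_84 = 10·52 = 35
b_85 = 10·35 = 59
b_86 = 10·59 = 8
b_87 = 10·8 = 80
b_88 = 10·80 = 24
b_89 = 10·24 = 46
b_90 = 10·46 = 72
b_91 = 10·72 = 41
b_92 = 10·41 = 22
b_93 = 10·22 = 26
b_94 = 10·26 = 66
b_95 = 10·66 = 78
b_96 = 10·78 = 4
b_97 = 10·4 = 40
b_98 = 10·40 = 12
b_99 = 10·12 = 23
b_100 = 10·23 = 36
b_101 = 10·36 = 69
b_102 = 10·69 = 11
b_103 = 10·11 = 13
b_104 = 10·13 = 33
b_105 = 10·33 = 39
b_106 = 10·39 = 2
b_107 = 10·2 = 20
b_108 = 10·20 = 6
b_109 = 10·6 = 60
b_110 = 10·60 = 18
b_111 = 10·18 = 83
b_112 = 10·83 = 54
b_113 = 10·54 = 55
b_114 = 10·55 = 65
b_115 = 10·65 = 68
b_116 = 10·68 = 1
b_117 = 10·1 = 10
b_118 = 10·10 = 3
b_119 = 10·3 = 30
b_120 = 10·30 = 9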